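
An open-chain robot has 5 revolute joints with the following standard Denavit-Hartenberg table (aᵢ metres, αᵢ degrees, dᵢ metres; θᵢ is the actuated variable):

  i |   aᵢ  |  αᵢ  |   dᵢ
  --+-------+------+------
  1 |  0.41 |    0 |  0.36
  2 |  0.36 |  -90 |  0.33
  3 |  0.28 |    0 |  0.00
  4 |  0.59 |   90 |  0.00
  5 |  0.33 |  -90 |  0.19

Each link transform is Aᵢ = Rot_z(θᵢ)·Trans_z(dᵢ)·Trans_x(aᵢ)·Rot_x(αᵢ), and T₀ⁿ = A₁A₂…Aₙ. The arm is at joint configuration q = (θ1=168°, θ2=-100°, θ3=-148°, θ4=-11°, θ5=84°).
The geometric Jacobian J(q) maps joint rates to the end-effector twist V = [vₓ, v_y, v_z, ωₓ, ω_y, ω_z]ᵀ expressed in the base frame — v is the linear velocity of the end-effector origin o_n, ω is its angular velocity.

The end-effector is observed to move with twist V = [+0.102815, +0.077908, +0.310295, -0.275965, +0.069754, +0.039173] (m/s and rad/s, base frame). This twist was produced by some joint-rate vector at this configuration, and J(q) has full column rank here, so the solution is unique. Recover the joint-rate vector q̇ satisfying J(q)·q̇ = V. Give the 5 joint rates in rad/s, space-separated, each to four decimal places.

-0.0580 0.1980 0.5870 -0.3050 0.1080

o_n = [-0.9033, -0.2819, 0.8848]
J₁: ẑ×o_n = [0.2819, -0.9033, 0.0000], ω = ẑ
J2: z=[0.0000, 0.0000, 1.0000] o=[-0.4010, 0.0852, 0.3600] → [0.3671, -0.5023, 0.0000, 0.0000, 0.0000, 1.0000]
J3: z=[-0.9272, 0.3746, 0.0000] o=[-0.2662, 0.4190, 0.6900] → [0.0730, 0.1806, 0.8886, -0.9272, 0.3746, 0.0000]
J4: z=[-0.9272, 0.3746, 0.0000] o=[-0.3551, 0.1989, 0.8384] → [0.0174, 0.0430, 0.6511, -0.9272, 0.3746, 0.0000]
J5: z=[-0.1342, -0.3323, -0.9336] o=[-0.5615, -0.3118, 1.0498] → [0.0828, 0.2970, -0.1176, -0.1342, -0.3323, -0.9336]
q̇ = J⁺·V = [-0.0580, 0.1980, 0.5870, -0.3050, 0.1080]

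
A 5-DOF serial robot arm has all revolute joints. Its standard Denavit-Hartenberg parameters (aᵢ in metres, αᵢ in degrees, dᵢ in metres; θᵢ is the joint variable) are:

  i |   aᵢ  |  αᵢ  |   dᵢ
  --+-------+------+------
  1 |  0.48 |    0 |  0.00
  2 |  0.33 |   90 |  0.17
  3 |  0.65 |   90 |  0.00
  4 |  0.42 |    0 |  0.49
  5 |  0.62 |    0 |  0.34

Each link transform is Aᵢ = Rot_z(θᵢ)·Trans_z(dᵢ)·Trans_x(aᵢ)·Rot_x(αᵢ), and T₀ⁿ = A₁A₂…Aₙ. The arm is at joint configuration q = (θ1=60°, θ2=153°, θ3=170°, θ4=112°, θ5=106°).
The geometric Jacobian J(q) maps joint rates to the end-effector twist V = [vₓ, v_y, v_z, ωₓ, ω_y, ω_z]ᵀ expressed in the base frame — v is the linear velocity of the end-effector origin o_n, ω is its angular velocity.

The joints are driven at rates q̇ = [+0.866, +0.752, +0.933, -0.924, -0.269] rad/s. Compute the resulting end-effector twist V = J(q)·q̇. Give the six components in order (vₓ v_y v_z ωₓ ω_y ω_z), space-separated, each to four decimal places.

o_n = [-0.1584, 0.1661, 0.9881]
J₁: ẑ×o_n = [-0.1661, -0.1584, 0.0000], ω = ẑ
J2: z=[0.0000, 0.0000, 1.0000] o=[0.2400, 0.4157, 0.0000] → [0.2496, -0.3984, 0.0000, 0.0000, 0.0000, 1.0000]
J3: z=[-0.5446, 0.8387, 0.0000] o=[-0.0368, 0.2360, 0.1700] → [0.6861, 0.4456, 0.1401, -0.5446, 0.8387, 0.0000]
J4: z=[-0.1456, -0.0946, 0.9848] o=[0.5001, 0.5846, 0.2829] → [0.3454, -0.5458, -0.0013, -0.1456, -0.0946, 0.9848]
J5: z=[-0.1456, -0.0946, 0.9848] o=[0.0867, 0.7805, 0.7381] → [0.5814, -0.2050, 0.0663, -0.1456, -0.0946, 0.9848]
V = J·q̇ = [0.2084, 0.5384, 0.1141, -0.3344, 0.8953, 0.4431]

0.2084 0.5384 0.1141 -0.3344 0.8953 0.4431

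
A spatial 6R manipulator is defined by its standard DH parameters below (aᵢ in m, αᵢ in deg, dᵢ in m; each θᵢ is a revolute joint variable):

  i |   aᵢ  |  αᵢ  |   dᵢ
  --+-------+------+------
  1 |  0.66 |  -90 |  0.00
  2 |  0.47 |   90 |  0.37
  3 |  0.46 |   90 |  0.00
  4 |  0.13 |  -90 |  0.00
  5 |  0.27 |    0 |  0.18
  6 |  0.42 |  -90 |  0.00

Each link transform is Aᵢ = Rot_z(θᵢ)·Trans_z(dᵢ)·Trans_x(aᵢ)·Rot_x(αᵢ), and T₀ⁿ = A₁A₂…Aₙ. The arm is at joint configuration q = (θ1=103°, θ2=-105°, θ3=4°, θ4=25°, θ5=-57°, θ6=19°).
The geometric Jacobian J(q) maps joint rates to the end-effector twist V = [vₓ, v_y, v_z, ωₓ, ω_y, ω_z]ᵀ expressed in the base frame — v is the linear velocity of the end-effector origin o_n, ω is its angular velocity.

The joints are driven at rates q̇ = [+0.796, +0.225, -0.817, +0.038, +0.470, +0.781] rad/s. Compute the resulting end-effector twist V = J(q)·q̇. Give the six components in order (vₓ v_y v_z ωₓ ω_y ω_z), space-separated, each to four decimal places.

0.3354 0.2152 0.1204 -0.1081 -0.1996 0.2071

o_n = [0.0738, -0.1036, 1.2789]
J₁: ẑ×o_n = [0.1036, 0.0738, -0.0000], ω = ẑ
J2: z=[-0.9744, -0.2250, 0.0000] o=[-0.1485, 0.6431, 0.0000] → [-0.2877, 1.2461, 0.7776, -0.9744, -0.2250, 0.0000]
J3: z=[0.2173, -0.9412, -0.2588] o=[-0.4816, 0.4413, 0.4540] → [-0.9174, -0.3230, 0.4044, 0.2173, -0.9412, -0.2588]
J4: z=[0.9761, 0.2068, 0.0674] o=[-0.4862, 0.3184, 0.8972] → [0.1074, -0.3348, -0.5277, 0.9761, 0.2068, 0.0674]
J5: z=[0.2011, -0.7400, -0.6418] o=[-0.4754, 0.2352, 0.9965] → [-0.4264, -0.4093, 0.3383, 0.2011, -0.7400, -0.6418]
J6: z=[0.2011, -0.7400, -0.6418] o=[-0.2060, 0.0547, 1.0086] → [-0.3016, -0.2339, 0.1752, 0.2011, -0.7400, -0.6418]
V = J·q̇ = [0.3354, 0.2152, 0.1204, -0.1081, -0.1996, 0.2071]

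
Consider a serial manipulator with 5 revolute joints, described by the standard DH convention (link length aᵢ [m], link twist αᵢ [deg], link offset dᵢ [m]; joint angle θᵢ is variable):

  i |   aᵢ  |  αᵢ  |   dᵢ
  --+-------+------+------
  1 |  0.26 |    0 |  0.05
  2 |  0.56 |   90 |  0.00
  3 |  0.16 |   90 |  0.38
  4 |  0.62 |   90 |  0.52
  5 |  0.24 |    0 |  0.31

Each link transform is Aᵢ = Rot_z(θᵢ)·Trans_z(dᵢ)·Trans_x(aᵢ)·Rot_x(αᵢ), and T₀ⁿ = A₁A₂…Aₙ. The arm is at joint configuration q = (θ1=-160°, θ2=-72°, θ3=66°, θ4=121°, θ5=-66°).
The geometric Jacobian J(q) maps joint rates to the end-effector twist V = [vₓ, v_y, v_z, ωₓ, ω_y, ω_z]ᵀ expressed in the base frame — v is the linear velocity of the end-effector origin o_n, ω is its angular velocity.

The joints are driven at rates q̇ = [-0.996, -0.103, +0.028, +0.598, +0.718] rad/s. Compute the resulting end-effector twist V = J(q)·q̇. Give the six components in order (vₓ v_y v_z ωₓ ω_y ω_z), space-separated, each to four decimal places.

1.5885 -0.2541 -0.5175 -0.1770 0.8727 -0.7800

o_n = [0.1377, 1.2978, -0.0211]
J₁: ẑ×o_n = [-1.2978, 0.1377, 0.0000], ω = ẑ
J2: z=[0.0000, 0.0000, 1.0000] o=[-0.2443, -0.0889, 0.0500] → [-1.3867, 0.3820, 0.0000, 0.0000, 0.0000, 1.0000]
J3: z=[0.7880, 0.6157, 0.0000] o=[-0.5891, 0.3524, 0.0500] → [-0.0437, 0.0560, 0.2976, 0.7880, 0.6157, 0.0000]
J4: z=[-0.5624, 0.7199, -0.4067] o=[-0.3297, 0.6376, 0.1962] → [0.1122, -0.3123, -0.7078, -0.5624, 0.7199, -0.4067]
J5: z=[0.1912, 0.5918, 0.7831] o=[-0.1234, 1.2368, -0.3071] → [0.1215, 0.1498, -0.1429, 0.1912, 0.5918, 0.7831]
V = J·q̇ = [1.5885, -0.2541, -0.5175, -0.1770, 0.8727, -0.7800]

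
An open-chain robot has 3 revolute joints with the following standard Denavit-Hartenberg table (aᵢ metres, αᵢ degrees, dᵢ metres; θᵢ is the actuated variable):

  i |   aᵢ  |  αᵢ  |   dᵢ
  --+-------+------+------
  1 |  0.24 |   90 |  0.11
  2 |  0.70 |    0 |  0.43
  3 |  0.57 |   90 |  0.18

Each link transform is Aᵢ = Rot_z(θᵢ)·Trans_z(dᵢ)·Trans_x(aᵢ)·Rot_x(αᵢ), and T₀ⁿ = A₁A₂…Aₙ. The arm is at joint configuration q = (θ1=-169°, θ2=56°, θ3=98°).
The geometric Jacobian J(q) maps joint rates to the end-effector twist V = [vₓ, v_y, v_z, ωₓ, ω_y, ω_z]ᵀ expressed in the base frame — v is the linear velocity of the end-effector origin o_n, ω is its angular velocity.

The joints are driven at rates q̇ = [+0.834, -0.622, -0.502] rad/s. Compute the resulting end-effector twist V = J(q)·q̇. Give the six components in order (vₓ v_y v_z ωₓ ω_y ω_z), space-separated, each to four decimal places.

-1.1105 -0.3171 0.3324 0.2145 -1.1033 0.8340

o_n = [-0.2333, 0.5761, 0.9402]
J₁: ẑ×o_n = [-0.5761, -0.2333, 0.0000], ω = ẑ
J2: z=[-0.1908, 0.9816, 0.0000] o=[-0.2356, -0.0458, 0.1100] → [0.8149, 0.1584, -0.1209, -0.1908, 0.9816, 0.0000]
J3: z=[-0.1908, 0.9816, 0.0000] o=[-0.7019, 0.3016, 0.6903] → [0.2453, 0.0477, -0.5123, -0.1908, 0.9816, 0.0000]
V = J·q̇ = [-1.1105, -0.3171, 0.3324, 0.2145, -1.1033, 0.8340]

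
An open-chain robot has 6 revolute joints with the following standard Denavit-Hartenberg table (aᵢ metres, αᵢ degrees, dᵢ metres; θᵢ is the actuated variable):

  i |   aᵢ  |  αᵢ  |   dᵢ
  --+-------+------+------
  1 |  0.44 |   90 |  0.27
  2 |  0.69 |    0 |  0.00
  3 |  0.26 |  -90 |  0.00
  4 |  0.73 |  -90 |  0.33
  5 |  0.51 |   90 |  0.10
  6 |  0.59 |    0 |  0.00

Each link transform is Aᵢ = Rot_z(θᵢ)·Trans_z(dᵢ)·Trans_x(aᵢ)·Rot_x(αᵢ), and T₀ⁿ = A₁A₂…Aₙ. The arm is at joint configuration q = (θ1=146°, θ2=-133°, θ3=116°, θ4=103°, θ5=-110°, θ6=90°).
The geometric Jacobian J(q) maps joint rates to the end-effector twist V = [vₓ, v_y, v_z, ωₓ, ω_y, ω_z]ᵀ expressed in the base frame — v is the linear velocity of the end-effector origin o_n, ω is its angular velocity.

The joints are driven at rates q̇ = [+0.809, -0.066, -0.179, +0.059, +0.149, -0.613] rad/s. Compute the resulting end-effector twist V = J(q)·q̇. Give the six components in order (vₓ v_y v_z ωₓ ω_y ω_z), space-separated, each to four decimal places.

0.2116 0.2758 0.4521 -0.2794 -0.7436 1.1463

o_n = [0.0393, -0.4922, 0.6963]
J₁: ẑ×o_n = [0.4922, 0.0393, -0.0000], ω = ẑ
J2: z=[0.5592, 0.8290, 0.0000] o=[-0.3648, 0.2460, 0.2700] → [0.3535, -0.2384, -0.7478, 0.5592, 0.8290, 0.0000]
J3: z=[0.5592, 0.8290, 0.0000] o=[0.0254, -0.0171, -0.2346] → [0.7718, -0.5206, -0.2772, 0.5592, 0.8290, 0.0000]
J4: z=[-0.2424, 0.1635, 0.9563] o=[-0.1808, 0.1219, -0.3107] → [0.7520, 0.4545, 0.1129, -0.2424, 0.1635, 0.9563]
J5: z=[0.8983, -0.3346, 0.2849] o=[-0.5283, -0.5016, 0.0529] → [-0.2179, -0.4163, 0.1983, 0.8983, -0.3346, 0.2849]
J6: z=[0.4273, 0.8162, -0.3889] o=[-0.4907, -0.2948, 0.5283] → [0.0604, -0.2779, -0.5169, 0.4273, 0.8162, -0.3889]
V = J·q̇ = [0.2116, 0.2758, 0.4521, -0.2794, -0.7436, 1.1463]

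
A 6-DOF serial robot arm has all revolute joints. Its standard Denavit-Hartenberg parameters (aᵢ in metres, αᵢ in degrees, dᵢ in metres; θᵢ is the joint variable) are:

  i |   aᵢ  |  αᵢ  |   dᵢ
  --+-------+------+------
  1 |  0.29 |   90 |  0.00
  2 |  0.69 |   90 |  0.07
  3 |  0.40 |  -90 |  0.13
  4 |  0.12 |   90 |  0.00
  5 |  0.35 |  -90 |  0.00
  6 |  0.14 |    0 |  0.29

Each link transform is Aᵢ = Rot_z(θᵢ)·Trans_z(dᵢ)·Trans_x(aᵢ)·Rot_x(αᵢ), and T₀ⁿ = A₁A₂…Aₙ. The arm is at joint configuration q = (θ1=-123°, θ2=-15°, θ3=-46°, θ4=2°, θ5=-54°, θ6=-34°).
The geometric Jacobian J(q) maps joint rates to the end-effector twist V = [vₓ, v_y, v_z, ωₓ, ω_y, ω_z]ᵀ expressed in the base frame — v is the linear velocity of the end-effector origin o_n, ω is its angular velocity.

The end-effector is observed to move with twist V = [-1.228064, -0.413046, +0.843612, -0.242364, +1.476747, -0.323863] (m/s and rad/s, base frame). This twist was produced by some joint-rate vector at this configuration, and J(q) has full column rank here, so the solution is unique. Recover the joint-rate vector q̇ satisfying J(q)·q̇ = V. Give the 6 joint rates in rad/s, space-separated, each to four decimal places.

-0.3510 0.9990 0.4640 -0.2260 -0.2300 -0.9220

o_n = [-0.1096, -1.6654, -0.5054]
J₁: ẑ×o_n = [1.6654, -0.1096, 0.0000], ω = ẑ
J2: z=[-0.8387, 0.5446, 0.0000] o=[-0.1579, -0.2432, 0.0000] → [-0.2753, -0.4239, 1.1664, -0.8387, 0.5446, 0.0000]
J3: z=[0.1410, 0.2171, -0.9659] o=[-0.5796, -0.7641, -0.1786] → [-0.9416, -0.4079, -0.2291, 0.1410, 0.2171, -0.9659]
J4: z=[-0.9610, -0.2044, -0.1862] o=[-0.4662, -1.1176, -0.3761] → [-0.0755, -0.1907, 0.5993, -0.9610, -0.2044, -0.1862]
J5: z=[0.1492, 0.1836, -0.9716] o=[-0.4383, -1.2330, -0.3936] → [-0.4406, -0.3026, -0.1248, 0.1492, 0.1836, -0.9716]
J6: z=[-0.3766, -0.8980, -0.2275] o=[-0.1182, -1.3730, -0.3709] → [0.0543, -0.0526, 0.1178, -0.3766, -0.8980, -0.2275]
q̇ = J⁺·V = [-0.3510, 0.9990, 0.4640, -0.2260, -0.2300, -0.9220]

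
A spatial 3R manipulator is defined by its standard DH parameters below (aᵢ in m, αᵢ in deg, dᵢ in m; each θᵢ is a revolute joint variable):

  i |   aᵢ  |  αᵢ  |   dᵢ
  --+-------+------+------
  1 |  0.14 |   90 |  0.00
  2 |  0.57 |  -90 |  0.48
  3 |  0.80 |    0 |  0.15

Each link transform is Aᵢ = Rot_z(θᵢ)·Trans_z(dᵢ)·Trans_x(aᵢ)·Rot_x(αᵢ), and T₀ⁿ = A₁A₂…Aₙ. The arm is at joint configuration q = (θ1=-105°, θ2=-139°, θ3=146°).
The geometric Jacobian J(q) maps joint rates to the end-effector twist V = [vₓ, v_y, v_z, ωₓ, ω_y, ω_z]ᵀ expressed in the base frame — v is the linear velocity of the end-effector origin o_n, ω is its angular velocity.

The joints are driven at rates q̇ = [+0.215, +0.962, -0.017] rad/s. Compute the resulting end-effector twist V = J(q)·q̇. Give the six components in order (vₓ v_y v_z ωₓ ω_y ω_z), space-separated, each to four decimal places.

o_n = [-0.1114, -0.2898, -0.0520]
J₁: ẑ×o_n = [0.2898, -0.1114, 0.0000], ω = ẑ
J2: z=[-0.9659, 0.2588, 0.0000] o=[-0.0362, -0.1352, 0.0000] → [-0.0135, -0.0503, 0.1688, -0.9659, 0.2588, 0.0000]
J3: z=[-0.1698, -0.6337, -0.7547] o=[-0.3885, 0.4045, -0.3740] → [-0.7280, -0.1545, 0.2935, -0.1698, -0.6337, -0.7547]
V = J·q̇ = [0.0617, -0.0697, 0.1574, -0.9263, 0.2598, 0.2278]

0.0617 -0.0697 0.1574 -0.9263 0.2598 0.2278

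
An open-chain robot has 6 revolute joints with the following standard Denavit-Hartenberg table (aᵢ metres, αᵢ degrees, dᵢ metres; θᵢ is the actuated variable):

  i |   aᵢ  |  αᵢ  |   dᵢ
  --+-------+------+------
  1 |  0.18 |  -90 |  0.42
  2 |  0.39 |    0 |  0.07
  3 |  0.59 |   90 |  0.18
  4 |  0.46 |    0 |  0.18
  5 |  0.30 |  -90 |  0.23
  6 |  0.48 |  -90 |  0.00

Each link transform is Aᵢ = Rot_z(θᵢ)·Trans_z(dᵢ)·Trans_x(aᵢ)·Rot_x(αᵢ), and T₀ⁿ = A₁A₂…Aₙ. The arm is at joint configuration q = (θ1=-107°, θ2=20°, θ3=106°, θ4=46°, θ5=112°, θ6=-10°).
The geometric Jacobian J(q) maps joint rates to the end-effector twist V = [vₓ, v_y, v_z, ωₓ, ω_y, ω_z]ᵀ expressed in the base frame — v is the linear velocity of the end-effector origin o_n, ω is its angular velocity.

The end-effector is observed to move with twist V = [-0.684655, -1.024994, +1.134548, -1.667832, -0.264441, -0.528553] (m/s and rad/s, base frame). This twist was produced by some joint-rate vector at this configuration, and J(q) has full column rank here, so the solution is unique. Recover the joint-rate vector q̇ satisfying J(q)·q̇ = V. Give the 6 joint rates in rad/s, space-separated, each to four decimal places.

0.1280 -0.7600 -0.9950 0.7890 0.1960 -0.2560

o_n = [0.5890, -1.0502, -0.1596]
J₁: ẑ×o_n = [1.0502, 0.5890, -0.0000], ω = ẑ
J2: z=[0.9563, -0.2924, 0.0000] o=[-0.0526, -0.1721, 0.4200] → [0.1695, 0.5543, -0.6521, 0.9563, -0.2924, 0.0000]
J3: z=[0.9563, -0.2924, 0.0000] o=[-0.0928, -0.5431, 0.2866] → [0.1305, 0.4267, -0.2856, 0.9563, -0.2924, 0.0000]
J4: z=[-0.2365, -0.7737, -0.5878] o=[0.1807, -0.2641, -0.1907] → [-0.4862, -0.2327, 0.5019, -0.2365, -0.7737, -0.5878]
J5: z=[-0.2365, -0.7737, -0.5878] o=[0.5095, -0.3204, -0.5550] → [-0.7349, 0.0468, 0.2342, -0.2365, -0.7737, -0.5878]
J6: z=[-0.9510, 0.0605, 0.3031] o=[0.5147, -0.6876, -0.4652] → [0.1284, 0.3131, 0.3404, -0.9510, 0.0605, 0.3031]
q̇ = J⁺·V = [0.1280, -0.7600, -0.9950, 0.7890, 0.1960, -0.2560]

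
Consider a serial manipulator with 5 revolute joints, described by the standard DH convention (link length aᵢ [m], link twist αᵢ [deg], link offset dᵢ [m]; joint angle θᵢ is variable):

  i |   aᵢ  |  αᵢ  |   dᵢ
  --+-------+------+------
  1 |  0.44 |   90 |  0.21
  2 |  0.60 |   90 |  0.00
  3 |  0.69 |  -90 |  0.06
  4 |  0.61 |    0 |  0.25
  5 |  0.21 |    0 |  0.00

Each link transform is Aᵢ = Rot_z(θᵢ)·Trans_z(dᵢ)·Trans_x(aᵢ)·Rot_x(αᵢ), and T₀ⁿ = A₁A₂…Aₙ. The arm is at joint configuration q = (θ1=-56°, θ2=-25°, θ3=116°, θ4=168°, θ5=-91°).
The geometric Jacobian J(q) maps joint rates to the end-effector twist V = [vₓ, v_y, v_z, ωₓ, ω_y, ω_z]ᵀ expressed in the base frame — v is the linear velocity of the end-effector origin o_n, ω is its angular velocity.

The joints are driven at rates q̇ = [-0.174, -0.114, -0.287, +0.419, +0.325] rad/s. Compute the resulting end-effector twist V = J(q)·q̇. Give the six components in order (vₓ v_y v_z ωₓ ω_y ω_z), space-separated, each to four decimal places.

o_n = [0.4553, -0.7049, 0.3234]
J₁: ẑ×o_n = [0.7049, 0.4553, -0.0000], ω = ẑ
J2: z=[-0.8290, -0.5592, 0.0000] o=[0.2460, -0.3648, 0.2100] → [-0.0634, 0.0941, 0.3990, -0.8290, -0.5592, 0.0000]
J3: z=[-0.2363, 0.3504, -0.9063] o=[0.5501, -0.8156, -0.0436] → [0.2289, 0.1727, 0.0071, -0.2363, 0.3504, -0.9063]
J4: z=[-0.0921, 0.9205, 0.3798] o=[-0.1315, -0.9141, 0.0299] → [0.1908, 0.2499, -0.5594, -0.0921, 0.9205, 0.3798]
J5: z=[-0.0921, 0.9205, 0.3798] o=[0.4526, -0.6251, 0.1292] → [0.2091, 0.0189, 0.0049, -0.0921, 0.9205, 0.3798]
V = J·q̇ = [-0.0332, -0.0286, -0.2803, 0.0938, 0.6480, 0.3687]

-0.0332 -0.0286 -0.2803 0.0938 0.6480 0.3687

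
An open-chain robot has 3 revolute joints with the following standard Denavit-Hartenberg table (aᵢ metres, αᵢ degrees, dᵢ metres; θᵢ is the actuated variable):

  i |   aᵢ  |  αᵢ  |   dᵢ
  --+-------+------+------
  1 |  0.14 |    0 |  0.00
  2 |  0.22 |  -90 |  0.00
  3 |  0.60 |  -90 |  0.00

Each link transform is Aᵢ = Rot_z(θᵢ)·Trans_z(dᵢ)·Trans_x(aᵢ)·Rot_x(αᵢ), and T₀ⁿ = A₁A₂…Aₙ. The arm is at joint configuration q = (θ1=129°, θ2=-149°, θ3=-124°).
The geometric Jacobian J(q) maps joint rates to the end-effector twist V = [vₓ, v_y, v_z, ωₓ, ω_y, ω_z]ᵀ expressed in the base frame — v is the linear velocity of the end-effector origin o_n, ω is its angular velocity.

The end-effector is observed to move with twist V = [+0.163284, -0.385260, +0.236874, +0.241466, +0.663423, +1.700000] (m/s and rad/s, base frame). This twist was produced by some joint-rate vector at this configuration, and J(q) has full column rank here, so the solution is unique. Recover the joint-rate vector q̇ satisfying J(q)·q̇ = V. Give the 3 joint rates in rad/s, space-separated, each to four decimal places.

o_n = [-0.1967, 0.1483, 0.4974]
J₁: ẑ×o_n = [-0.1483, -0.1967, 0.0000], ω = ẑ
J2: z=[0.0000, 0.0000, 1.0000] o=[-0.0881, 0.1088, 0.0000] → [-0.0395, -0.1085, 0.0000, 0.0000, 0.0000, 1.0000]
J3: z=[0.3420, 0.9397, 0.0000] o=[0.1186, 0.0336, 0.0000] → [0.4674, -0.1701, 0.3355, 0.3420, 0.9397, 0.0000]
q̇ = J⁺·V = [0.9150, 0.7850, 0.7060]

0.9150 0.7850 0.7060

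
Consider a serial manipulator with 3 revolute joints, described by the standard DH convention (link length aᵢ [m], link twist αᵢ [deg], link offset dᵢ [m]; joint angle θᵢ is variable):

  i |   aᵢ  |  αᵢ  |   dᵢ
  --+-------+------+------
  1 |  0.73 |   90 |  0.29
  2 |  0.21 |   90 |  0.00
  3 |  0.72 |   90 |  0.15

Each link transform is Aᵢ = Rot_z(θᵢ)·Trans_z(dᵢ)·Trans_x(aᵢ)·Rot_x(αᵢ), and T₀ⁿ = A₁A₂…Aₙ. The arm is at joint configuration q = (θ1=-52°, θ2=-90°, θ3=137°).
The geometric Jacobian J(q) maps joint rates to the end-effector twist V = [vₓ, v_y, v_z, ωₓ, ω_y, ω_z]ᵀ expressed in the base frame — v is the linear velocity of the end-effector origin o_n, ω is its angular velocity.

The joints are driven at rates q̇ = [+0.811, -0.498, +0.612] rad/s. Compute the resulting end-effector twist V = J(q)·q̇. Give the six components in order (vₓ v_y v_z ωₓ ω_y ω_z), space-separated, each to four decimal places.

0.9668 0.0500 0.3752 0.0156 0.7889 0.8110

o_n = [-0.0299, -0.7594, 0.6066]
J₁: ẑ×o_n = [0.7594, -0.0299, 0.0000], ω = ẑ
J2: z=[-0.7880, -0.6157, 0.0000] o=[0.4494, -0.5752, 0.2900] → [-0.1949, 0.2495, -0.1500, -0.7880, -0.6157, 0.0000]
J3: z=[-0.6157, 0.7880, -0.0000] o=[0.4494, -0.5752, 0.0800] → [0.4149, 0.3242, 0.4910, -0.6157, 0.7880, -0.0000]
V = J·q̇ = [0.9668, 0.0500, 0.3752, 0.0156, 0.7889, 0.8110]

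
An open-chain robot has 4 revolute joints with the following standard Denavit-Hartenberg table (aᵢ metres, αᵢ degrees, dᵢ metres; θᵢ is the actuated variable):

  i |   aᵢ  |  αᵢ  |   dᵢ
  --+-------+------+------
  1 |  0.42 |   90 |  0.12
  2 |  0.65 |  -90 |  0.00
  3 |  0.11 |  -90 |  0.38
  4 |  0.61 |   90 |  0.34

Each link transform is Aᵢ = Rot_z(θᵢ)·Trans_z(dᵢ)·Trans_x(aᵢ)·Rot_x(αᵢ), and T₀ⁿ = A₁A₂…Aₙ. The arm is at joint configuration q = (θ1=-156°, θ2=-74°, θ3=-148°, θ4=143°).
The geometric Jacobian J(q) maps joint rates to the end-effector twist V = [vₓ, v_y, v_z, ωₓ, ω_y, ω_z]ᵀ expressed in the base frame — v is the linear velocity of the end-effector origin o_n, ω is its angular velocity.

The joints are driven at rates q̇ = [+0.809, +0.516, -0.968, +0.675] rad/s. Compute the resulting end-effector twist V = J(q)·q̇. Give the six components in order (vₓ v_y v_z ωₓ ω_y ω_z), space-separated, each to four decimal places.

-0.8018 -0.6345 0.1409 0.3173 1.3327 0.1983

o_n = [-0.7206, -0.2240, -0.9819]
J₁: ẑ×o_n = [0.2240, -0.7206, 0.0000], ω = ẑ
J2: z=[-0.4067, 0.9135, 0.0000] o=[-0.3837, -0.1708, 0.1200] → [-1.0067, -0.4482, 0.3294, -0.4067, 0.9135, 0.0000]
J3: z=[-0.8782, -0.3910, 0.2756] o=[-0.5474, -0.2437, -0.5048] → [0.1811, -0.4667, -0.0850, -0.8782, -0.3910, 0.2756]
J4: z=[-0.4784, 0.7153, -0.5094] o=[-0.8813, -0.3286, -0.3104] → [-0.4271, -0.4031, -0.1650, -0.4784, 0.7153, -0.5094]
V = J·q̇ = [-0.8018, -0.6345, 0.1409, 0.3173, 1.3327, 0.1983]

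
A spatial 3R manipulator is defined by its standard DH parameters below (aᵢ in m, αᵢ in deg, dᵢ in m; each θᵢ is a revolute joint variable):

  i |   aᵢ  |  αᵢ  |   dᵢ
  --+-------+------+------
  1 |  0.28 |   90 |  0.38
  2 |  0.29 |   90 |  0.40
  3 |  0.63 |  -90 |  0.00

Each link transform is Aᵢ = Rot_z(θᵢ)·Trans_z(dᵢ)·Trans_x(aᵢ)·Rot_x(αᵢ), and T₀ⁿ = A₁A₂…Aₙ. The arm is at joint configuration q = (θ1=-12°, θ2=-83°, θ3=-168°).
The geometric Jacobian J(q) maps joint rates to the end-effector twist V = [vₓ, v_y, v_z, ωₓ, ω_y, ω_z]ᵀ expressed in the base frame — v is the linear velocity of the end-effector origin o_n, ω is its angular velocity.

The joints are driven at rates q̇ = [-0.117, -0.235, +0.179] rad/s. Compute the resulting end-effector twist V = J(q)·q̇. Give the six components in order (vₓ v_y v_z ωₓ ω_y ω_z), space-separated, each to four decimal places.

0.0635 0.0705 -0.0139 -0.1249 0.2668 -0.1388

o_n = [0.1791, -0.3131, 0.7038]
J₁: ẑ×o_n = [0.3131, 0.1791, -0.0000], ω = ẑ
J2: z=[-0.2079, -0.9781, 0.0000] o=[0.2739, -0.0582, 0.3800] → [-0.3167, 0.0673, -0.0398, -0.2079, -0.9781, 0.0000]
J3: z=[-0.9709, 0.2064, -0.1219] o=[0.2253, -0.4568, 0.0922] → [0.1437, 0.5994, -0.1300, -0.9709, 0.2064, -0.1219]
V = J·q̇ = [0.0635, 0.0705, -0.0139, -0.1249, 0.2668, -0.1388]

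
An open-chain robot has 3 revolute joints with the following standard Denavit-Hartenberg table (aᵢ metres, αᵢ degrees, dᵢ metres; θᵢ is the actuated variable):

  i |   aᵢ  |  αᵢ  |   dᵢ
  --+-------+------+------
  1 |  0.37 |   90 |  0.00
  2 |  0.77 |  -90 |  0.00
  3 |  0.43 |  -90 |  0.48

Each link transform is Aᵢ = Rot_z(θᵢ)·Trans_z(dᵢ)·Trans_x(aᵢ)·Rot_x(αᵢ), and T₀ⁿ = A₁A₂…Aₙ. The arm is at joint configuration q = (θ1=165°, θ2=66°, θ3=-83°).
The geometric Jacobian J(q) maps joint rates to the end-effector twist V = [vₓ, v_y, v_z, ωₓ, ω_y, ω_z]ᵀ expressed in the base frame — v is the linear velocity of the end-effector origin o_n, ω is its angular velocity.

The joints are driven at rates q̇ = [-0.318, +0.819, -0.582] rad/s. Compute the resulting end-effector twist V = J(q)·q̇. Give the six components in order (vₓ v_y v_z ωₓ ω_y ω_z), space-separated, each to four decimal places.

o_n = [-0.1465, 0.4811, 0.9465]
J₁: ẑ×o_n = [-0.4811, -0.1465, 0.0000], ω = ẑ
J2: z=[0.2588, 0.9659, 0.0000] o=[-0.3574, 0.0958, 0.0000] → [0.9143, -0.2450, -0.1040, 0.2588, 0.9659, 0.0000]
J3: z=[0.8824, -0.2364, 0.4067] o=[-0.6599, 0.1768, 0.7034] → [-0.1812, -0.0057, 0.3899, 0.8824, -0.2364, 0.4067]
V = J·q̇ = [1.0073, -0.1508, -0.3121, -0.3016, 0.9287, -0.5547]

1.0073 -0.1508 -0.3121 -0.3016 0.9287 -0.5547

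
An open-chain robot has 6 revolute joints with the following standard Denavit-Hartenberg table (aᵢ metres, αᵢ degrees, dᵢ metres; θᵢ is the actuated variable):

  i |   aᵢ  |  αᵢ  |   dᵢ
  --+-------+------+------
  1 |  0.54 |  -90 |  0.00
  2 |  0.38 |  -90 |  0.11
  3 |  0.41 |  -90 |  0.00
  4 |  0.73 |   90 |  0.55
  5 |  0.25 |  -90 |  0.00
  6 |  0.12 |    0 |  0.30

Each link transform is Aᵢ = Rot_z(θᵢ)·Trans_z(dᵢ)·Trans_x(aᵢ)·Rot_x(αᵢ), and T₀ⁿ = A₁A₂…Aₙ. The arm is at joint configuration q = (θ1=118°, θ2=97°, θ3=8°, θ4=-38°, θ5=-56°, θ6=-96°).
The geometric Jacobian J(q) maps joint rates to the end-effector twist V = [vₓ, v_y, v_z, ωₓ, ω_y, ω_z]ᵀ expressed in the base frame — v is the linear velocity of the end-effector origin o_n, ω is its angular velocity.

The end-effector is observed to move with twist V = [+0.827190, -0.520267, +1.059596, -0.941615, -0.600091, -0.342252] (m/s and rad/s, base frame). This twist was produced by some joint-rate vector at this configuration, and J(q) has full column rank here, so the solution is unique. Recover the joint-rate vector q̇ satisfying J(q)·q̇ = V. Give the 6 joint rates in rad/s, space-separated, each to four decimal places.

o_n = [0.7028, -0.0979, -1.4020]
J₁: ẑ×o_n = [0.0979, 0.7028, -0.0000], ω = ẑ
J2: z=[-0.8829, -0.4695, 0.0000] o=[-0.2535, 0.4768, 0.0000] → [0.6582, -1.2379, 0.9563, -0.8829, -0.4695, 0.0000]
J3: z=[0.4660, -0.8764, 0.1219] o=[-0.3289, 0.3843, -0.3772] → [0.9569, 0.6033, 0.6795, 0.4660, -0.8764, 0.1219]
J4: z=[0.8664, 0.4799, 0.1381] o=[-0.2553, 0.3674, -0.7802] → [-0.2341, 0.6711, -0.8628, 0.8664, 0.4799, 0.1381]
J5: z=[0.2567, -0.6652, 0.7012] o=[0.5339, 0.2137, -1.2148] → [0.3430, 0.1664, 0.0323, 0.2567, -0.6652, 0.7012]
J6: z=[0.8396, -0.2059, -0.5027] o=[0.4142, 0.0343, -1.3412] → [-0.0539, -0.0940, -0.0516, 0.8396, -0.2059, -0.5027]
q̇ = J⁺·V = [-0.6450, 0.2320, 0.7080, -0.3720, -0.2080, -0.8230]

-0.6450 0.2320 0.7080 -0.3720 -0.2080 -0.8230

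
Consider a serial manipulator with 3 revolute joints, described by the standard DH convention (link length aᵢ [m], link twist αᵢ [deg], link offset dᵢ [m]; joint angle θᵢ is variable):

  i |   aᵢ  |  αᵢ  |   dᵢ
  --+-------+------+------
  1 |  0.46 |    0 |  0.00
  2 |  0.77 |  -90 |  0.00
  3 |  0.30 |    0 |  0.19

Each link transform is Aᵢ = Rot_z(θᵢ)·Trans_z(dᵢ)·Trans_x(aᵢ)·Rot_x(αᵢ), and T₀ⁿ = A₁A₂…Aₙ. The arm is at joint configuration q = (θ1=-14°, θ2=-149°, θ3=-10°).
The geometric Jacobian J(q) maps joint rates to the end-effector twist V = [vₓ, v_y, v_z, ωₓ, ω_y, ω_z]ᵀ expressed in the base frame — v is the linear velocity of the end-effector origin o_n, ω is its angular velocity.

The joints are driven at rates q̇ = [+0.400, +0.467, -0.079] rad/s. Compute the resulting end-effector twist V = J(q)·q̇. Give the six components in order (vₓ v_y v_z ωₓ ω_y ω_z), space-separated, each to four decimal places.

o_n = [-0.5170, -0.6045, 0.0521]
J₁: ẑ×o_n = [0.6045, -0.5170, 0.0000], ω = ẑ
J2: z=[0.0000, 0.0000, 1.0000] o=[0.4463, -0.1113, 0.0000] → [0.4932, -0.9633, 0.0000, 0.0000, 0.0000, 1.0000]
J3: z=[0.2924, -0.9563, 0.0000] o=[-0.2900, -0.3364, 0.0000] → [-0.0498, -0.0152, -0.2954, 0.2924, -0.9563, 0.0000]
V = J·q̇ = [0.4761, -0.6555, 0.0233, -0.0231, 0.0755, 0.8670]

0.4761 -0.6555 0.0233 -0.0231 0.0755 0.8670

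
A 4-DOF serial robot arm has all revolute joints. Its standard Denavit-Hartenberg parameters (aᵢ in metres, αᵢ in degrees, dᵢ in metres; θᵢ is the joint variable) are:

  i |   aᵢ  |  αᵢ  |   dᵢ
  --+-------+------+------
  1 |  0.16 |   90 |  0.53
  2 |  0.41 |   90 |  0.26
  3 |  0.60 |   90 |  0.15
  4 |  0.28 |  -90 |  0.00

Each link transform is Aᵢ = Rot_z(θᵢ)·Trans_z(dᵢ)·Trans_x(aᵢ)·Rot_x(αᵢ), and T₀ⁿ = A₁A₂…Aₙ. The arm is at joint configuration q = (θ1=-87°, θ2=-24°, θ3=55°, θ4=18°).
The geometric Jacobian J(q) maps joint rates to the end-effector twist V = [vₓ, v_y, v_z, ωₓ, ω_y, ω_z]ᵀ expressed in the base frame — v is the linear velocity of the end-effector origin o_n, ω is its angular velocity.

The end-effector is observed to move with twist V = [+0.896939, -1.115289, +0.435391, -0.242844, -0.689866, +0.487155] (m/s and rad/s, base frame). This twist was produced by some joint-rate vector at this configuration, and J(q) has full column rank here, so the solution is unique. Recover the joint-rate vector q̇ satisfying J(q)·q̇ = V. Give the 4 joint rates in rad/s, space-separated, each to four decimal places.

o_n = [-0.9216, -0.9418, -0.0549]
J₁: ẑ×o_n = [0.9418, -0.9216, 0.0000], ω = ẑ
J2: z=[-0.9986, -0.0523, 0.0000] o=[0.0084, -0.1598, 0.5300] → [0.0306, -0.5841, 0.7323, -0.9986, -0.0523, 0.0000]
J3: z=[-0.0213, 0.4062, -0.9135] o=[-0.2317, -0.5474, 0.3632] → [-0.5301, 0.6214, 0.2886, -0.0213, 0.4062, -0.9135]
J4: z=[0.6120, -0.7173, -0.3332] o=[-0.7092, -0.8262, 0.0862] → [0.0627, 0.1571, -0.2231, 0.6120, -0.7173, -0.3332]
q̇ = J⁺·V = [0.9360, 0.8390, 0.1350, 0.9770]

0.9360 0.8390 0.1350 0.9770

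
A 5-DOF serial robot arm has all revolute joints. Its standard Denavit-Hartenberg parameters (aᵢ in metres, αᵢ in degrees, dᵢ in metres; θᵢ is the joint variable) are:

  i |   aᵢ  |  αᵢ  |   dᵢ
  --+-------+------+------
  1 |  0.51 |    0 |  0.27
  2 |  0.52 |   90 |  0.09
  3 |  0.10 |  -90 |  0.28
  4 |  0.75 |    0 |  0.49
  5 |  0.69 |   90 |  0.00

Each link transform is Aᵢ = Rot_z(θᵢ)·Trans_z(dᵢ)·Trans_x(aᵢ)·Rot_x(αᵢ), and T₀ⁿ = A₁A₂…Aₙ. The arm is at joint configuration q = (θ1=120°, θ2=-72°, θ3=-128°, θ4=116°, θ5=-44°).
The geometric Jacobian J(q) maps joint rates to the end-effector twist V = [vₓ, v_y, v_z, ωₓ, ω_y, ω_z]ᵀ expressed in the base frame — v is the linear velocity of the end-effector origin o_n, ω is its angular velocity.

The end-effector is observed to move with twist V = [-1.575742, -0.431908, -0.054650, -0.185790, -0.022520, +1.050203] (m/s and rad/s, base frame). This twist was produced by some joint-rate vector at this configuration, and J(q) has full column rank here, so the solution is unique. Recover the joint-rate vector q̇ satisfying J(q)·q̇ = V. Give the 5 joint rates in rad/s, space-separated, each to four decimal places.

o_n = [-0.4228, 1.8250, 0.0706]
J₁: ẑ×o_n = [-1.8250, -0.4228, 0.0000], ω = ẑ
J2: z=[0.0000, 0.0000, 1.0000] o=[-0.2550, 0.4417, 0.2700] → [-1.3833, -0.1678, 0.0000, 0.0000, 0.0000, 1.0000]
J3: z=[0.7431, -0.6691, 0.0000] o=[0.0929, 0.8281, 0.3600] → [0.1937, 0.2151, 0.3957, 0.7431, -0.6691, 0.0000]
J4: z=[0.5273, 0.5856, -0.6157] o=[0.2598, 0.5950, 0.2812] → [0.6339, 0.5313, 1.0483, 0.5273, 0.5856, -0.6157]
J5: z=[0.5273, 0.5856, -0.6157] o=[0.1527, 1.4834, 0.2386] → [0.1119, 0.4429, 0.5171, 0.5273, 0.5856, -0.6157]
q̇ = J⁺·V = [0.7170, 0.2230, -0.1230, 0.1630, -0.3420]

0.7170 0.2230 -0.1230 0.1630 -0.3420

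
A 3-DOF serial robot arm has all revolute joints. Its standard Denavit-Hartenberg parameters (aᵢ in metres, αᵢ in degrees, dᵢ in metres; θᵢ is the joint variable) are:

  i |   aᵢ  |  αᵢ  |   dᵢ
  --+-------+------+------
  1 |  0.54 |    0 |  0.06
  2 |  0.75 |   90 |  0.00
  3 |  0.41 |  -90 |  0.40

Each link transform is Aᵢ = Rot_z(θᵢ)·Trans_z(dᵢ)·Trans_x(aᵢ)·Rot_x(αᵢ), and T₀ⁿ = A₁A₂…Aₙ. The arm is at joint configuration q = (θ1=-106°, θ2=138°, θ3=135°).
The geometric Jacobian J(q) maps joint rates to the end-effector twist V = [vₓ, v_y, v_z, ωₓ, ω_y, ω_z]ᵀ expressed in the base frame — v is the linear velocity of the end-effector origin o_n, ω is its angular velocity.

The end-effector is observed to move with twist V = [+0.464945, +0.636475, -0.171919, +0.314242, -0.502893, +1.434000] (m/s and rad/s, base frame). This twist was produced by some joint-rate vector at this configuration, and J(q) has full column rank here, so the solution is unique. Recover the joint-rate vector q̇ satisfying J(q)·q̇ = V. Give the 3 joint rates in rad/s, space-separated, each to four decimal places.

o_n = [0.4533, -0.6145, 0.3499]
J₁: ẑ×o_n = [0.6145, 0.4533, -0.0000], ω = ẑ
J2: z=[0.0000, 0.0000, 1.0000] o=[-0.1488, -0.5191, 0.0600] → [0.0954, 0.6021, -0.0000, 0.0000, 0.0000, 1.0000]
J3: z=[0.5299, -0.8480, 0.0000] o=[0.4872, -0.1216, 0.0600] → [-0.2459, -0.1536, -0.2899, 0.5299, -0.8480, 0.0000]
q̇ = J⁺·V = [0.9130, 0.5210, 0.5930]

0.9130 0.5210 0.5930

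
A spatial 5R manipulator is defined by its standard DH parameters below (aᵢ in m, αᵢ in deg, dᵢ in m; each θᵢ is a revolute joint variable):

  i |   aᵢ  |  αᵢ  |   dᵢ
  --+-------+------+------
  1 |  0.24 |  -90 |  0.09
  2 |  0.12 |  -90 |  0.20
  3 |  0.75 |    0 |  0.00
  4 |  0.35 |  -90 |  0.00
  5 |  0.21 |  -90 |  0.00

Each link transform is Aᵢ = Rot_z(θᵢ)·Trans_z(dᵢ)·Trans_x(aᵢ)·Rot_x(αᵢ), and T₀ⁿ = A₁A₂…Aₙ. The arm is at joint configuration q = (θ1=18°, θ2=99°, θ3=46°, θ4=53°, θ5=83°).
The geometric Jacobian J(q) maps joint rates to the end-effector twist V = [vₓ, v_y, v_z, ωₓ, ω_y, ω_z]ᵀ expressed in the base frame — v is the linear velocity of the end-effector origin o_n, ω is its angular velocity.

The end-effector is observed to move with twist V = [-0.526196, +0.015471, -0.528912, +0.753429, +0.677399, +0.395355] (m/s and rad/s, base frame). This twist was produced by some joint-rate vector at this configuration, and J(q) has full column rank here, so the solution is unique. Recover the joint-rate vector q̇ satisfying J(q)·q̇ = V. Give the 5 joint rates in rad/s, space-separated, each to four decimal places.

-0.3940 0.2650 -0.3280 -0.4630 0.9360

o_n = [0.5570, -0.5661, -0.5177]
J₁: ẑ×o_n = [0.5661, 0.5570, -0.0000], ω = ẑ
J2: z=[-0.3090, 0.9511, 0.0000] o=[0.2283, 0.0742, 0.0900] → [-0.5779, -0.1878, -0.1148, -0.3090, 0.9511, 0.0000]
J3: z=[-0.9393, -0.3052, 0.1564] o=[0.1486, 0.2586, -0.0285] → [0.2783, -0.3956, 0.8993, -0.9393, -0.3052, 0.1564]
J4: z=[-0.9393, -0.3052, 0.1564] o=[0.2378, -0.2797, -0.5431] → [0.0370, 0.0738, 0.3664, -0.9393, -0.3052, 0.1564]
J5: z=[0.0986, 0.1965, 0.9755] o=[0.3528, -0.6058, -0.4890] → [-0.0444, 0.2020, -0.0362, 0.0986, 0.1965, 0.9755]
q̇ = J⁺·V = [-0.3940, 0.2650, -0.3280, -0.4630, 0.9360]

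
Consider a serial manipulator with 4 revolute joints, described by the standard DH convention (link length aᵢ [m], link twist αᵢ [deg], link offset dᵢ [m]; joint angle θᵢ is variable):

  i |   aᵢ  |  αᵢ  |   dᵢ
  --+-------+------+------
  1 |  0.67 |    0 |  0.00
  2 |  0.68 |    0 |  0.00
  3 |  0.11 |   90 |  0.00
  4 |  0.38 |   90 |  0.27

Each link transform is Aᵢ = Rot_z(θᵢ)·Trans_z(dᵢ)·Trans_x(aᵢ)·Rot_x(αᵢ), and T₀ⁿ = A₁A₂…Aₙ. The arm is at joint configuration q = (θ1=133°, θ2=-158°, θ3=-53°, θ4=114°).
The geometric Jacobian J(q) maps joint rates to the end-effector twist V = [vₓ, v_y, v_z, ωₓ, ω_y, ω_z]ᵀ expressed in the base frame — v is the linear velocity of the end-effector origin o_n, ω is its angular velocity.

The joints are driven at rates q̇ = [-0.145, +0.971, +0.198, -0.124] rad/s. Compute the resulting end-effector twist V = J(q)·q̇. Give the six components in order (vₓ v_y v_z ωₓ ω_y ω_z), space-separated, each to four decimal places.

o_n = [-0.1140, 0.1901, 0.3471]
J₁: ẑ×o_n = [-0.1901, -0.1140, 0.0000], ω = ẑ
J2: z=[0.0000, 0.0000, 1.0000] o=[-0.4569, 0.4900, 0.0000] → [0.2999, 0.3429, -0.0000, 0.0000, 0.0000, 1.0000]
J3: z=[0.0000, 0.0000, 1.0000] o=[0.1594, 0.2026, 0.0000] → [0.0125, -0.2734, 0.0000, 0.0000, 0.0000, 1.0000]
J4: z=[-0.9781, -0.2079, 0.0000] o=[0.1822, 0.0950, 0.0000] → [-0.0722, 0.3396, -0.1546, -0.9781, -0.2079, 0.0000]
V = J·q̇ = [0.3302, 0.2533, 0.0192, 0.1213, 0.0258, 1.0240]

0.3302 0.2533 0.0192 0.1213 0.0258 1.0240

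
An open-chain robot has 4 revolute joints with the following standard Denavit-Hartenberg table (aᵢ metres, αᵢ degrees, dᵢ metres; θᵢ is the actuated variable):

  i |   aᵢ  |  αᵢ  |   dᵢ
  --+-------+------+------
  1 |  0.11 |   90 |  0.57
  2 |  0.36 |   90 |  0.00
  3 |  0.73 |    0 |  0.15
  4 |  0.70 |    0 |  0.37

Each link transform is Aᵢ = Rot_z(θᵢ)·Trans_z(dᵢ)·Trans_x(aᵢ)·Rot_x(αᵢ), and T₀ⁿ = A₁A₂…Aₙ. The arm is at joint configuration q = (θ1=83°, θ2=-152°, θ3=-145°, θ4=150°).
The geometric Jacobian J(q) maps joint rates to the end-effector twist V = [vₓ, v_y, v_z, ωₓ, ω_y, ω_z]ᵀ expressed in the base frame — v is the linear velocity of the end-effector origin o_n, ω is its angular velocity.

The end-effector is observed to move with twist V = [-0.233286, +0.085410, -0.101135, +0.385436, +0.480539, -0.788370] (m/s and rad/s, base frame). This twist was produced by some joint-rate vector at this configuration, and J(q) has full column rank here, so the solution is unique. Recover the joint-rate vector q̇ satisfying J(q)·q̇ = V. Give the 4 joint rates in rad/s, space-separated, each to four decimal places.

o_n = [-0.4208, -0.4921, 0.8135]
J₁: ẑ×o_n = [0.4921, -0.4208, 0.0000], ω = ẑ
J2: z=[0.9925, -0.1219, 0.0000] o=[0.0134, 0.1092, 0.5700] → [-0.0297, -0.2417, -0.6497, 0.9925, -0.1219, 0.0000]
J3: z=[-0.0572, -0.4660, 0.8829] o=[-0.0253, -0.2063, 0.4010] → [0.0601, -0.3256, -0.1679, -0.0572, -0.4660, 0.8829]
J4: z=[-0.0572, -0.4660, 0.8829] o=[-0.3852, 0.2989, 0.8142] → [0.6987, -0.0315, 0.0286, -0.0572, -0.4660, 0.8829]
q̇ = J⁺·V = [0.1970, 0.3240, -0.7190, -0.3970]

0.1970 0.3240 -0.7190 -0.3970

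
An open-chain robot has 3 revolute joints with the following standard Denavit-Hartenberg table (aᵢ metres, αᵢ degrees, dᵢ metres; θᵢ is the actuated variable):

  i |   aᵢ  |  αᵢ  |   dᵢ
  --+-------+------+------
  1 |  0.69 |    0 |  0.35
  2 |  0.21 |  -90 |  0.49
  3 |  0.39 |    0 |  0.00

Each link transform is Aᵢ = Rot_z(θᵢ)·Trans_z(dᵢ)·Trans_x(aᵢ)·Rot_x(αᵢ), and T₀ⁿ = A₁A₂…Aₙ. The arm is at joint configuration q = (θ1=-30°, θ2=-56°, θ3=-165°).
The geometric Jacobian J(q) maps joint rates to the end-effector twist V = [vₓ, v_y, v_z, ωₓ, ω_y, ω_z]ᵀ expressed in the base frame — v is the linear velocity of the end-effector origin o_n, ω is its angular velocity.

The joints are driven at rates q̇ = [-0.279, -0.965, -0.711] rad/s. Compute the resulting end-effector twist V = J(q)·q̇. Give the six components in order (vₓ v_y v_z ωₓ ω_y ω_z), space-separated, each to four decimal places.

0.1056 -0.0807 -0.2678 -0.7093 -0.0496 -1.2440

o_n = [0.5859, -0.1787, 0.9409]
J₁: ẑ×o_n = [0.1787, 0.5859, -0.0000], ω = ẑ
J2: z=[0.0000, 0.0000, 1.0000] o=[0.5976, -0.3450, 0.3500] → [-0.1663, -0.0116, 0.0000, 0.0000, 0.0000, 1.0000]
J3: z=[0.9976, 0.0698, 0.0000] o=[0.6122, -0.5545, 0.8400] → [0.0070, -0.1007, 0.3767, 0.9976, 0.0698, 0.0000]
V = J·q̇ = [0.1056, -0.0807, -0.2678, -0.7093, -0.0496, -1.2440]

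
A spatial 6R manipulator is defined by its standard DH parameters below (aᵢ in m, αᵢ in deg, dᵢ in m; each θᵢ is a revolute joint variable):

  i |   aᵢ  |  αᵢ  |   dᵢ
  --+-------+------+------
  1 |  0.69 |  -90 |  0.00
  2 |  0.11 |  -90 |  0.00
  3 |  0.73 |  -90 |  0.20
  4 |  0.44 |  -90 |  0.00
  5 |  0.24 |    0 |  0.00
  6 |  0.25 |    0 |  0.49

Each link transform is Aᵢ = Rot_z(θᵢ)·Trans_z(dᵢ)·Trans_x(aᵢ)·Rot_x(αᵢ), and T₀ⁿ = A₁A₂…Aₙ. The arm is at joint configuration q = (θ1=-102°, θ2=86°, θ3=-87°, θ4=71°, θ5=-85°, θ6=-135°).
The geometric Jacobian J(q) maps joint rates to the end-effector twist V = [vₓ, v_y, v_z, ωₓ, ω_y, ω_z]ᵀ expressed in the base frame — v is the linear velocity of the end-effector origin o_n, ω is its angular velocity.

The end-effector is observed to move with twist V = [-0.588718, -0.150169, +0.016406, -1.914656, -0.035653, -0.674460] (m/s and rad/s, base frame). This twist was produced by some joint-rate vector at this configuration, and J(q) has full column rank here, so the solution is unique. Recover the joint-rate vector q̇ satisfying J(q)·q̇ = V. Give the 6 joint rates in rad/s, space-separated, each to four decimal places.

-0.4770 -0.8120 -0.0600 0.2820 0.9220 0.1780

o_n = [0.1513, -0.9708, -0.1914]
J₁: ẑ×o_n = [0.9708, 0.1513, -0.0000], ω = ẑ
J2: z=[0.9781, -0.2079, 0.0000] o=[-0.1435, -0.6749, 0.0000] → [0.0398, 0.1872, -0.2282, 0.9781, -0.2079, 0.0000]
J3: z=[0.2074, 0.9758, -0.0698] o=[-0.1451, -0.6824, -0.1097] → [-0.0998, -0.0037, -0.3490, 0.2074, 0.9758, -0.0698]
J4: z=[-0.0657, -0.0573, -0.9962] o=[0.6089, -0.6414, -0.1618] → [-0.3264, 0.4540, -0.0046, -0.0657, -0.0573, -0.9962]
J5: z=[-0.9904, -0.1180, 0.0721] o=[0.6625, -1.0776, -0.1403] → [-0.0017, -0.0875, -0.1661, -0.9904, -0.1180, 0.0721]
J6: z=[-0.9904, -0.1180, 0.0721] o=[0.6493, -1.1121, -0.3774] → [-0.0321, 0.1483, -0.1987, -0.9904, -0.1180, 0.0721]
q̇ = J⁺·V = [-0.4770, -0.8120, -0.0600, 0.2820, 0.9220, 0.1780]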